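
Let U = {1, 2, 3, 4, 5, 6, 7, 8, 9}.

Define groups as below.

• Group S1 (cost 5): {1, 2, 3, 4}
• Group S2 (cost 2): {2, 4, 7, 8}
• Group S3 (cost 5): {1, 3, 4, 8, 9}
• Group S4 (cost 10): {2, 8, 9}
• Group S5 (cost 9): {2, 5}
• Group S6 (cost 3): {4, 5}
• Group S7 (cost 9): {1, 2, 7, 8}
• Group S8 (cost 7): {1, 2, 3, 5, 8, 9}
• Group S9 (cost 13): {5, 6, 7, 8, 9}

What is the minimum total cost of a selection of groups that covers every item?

S1, S9 together cover every item (S1 ∪ S9 = {1, 2, 3, 4, 5, 6, 7, 8, 9}); total cost 5 + 13 = 18.
The greedy pick S2, S3, S6, S9 costs 23; no covering selection beats 18.

18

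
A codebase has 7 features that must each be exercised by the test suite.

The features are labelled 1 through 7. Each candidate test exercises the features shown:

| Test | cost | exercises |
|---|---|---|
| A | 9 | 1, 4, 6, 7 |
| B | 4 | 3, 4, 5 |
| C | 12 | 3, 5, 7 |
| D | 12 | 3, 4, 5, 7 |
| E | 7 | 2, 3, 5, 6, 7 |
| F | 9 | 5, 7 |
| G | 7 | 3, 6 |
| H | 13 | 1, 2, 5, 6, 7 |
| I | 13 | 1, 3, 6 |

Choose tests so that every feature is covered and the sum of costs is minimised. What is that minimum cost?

16

A, E together cover every feature (A ∪ E = {1, 2, 3, 4, 5, 6, 7}); total cost 9 + 7 = 16.
The greedy pick B, E, A costs 20; no covering selection beats 16.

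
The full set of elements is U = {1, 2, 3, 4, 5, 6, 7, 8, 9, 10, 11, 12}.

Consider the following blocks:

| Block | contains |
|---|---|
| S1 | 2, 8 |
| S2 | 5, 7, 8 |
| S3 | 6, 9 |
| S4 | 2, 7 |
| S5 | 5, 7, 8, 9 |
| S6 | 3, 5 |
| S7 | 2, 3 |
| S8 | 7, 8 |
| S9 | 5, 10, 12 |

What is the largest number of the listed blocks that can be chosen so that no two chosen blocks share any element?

S3, S7, S8, S9 are pairwise disjoint (S3={6,9}; S7={2,3}; S8={7,8}; S9={5,10,12}).
Every remaining block overlaps one of these, and no 5 of the listed blocks are pairwise disjoint, so 4 is the maximum.

4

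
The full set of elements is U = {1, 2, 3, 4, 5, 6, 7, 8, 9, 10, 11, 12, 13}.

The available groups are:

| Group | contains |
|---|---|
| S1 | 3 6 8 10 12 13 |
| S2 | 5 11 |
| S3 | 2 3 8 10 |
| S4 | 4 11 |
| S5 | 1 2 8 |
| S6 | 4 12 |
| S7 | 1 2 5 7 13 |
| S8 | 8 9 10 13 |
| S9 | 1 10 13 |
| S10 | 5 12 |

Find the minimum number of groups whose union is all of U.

S1, S4, S7, and S8 cover everything between them: the union {1, 2, 3, 4, 5, 6, 7, 8, 9, 10, 11, 12, 13} is all of U.
Only S8 contains 9, so S8 is forced; the remaining 9 elements need at least 3 more groups (each remaining group adds at most 4) — so at least 4 groups are needed, and 4 is optimal.

4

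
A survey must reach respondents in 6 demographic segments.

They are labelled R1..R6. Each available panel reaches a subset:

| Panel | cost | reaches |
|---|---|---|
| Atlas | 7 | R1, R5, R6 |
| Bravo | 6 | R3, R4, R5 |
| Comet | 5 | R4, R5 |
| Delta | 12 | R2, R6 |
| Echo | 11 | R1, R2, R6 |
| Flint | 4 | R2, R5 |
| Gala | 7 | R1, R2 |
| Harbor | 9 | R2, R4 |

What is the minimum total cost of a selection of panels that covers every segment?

17

Bravo, Echo together cover every segment (Bravo ∪ Echo = {R1, R2, R3, R4, R5, R6}); total cost 6 + 11 = 17.
No covering selection has total cost below 17.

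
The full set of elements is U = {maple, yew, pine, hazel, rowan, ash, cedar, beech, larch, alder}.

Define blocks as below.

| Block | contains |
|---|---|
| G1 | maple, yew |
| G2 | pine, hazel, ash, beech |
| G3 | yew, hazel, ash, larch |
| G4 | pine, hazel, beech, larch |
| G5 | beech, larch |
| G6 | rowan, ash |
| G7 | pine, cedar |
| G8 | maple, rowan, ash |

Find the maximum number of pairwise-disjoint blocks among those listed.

G1, G5, G6, G7 are pairwise disjoint (G1={maple,yew}; G5={beech,larch}; G6={rowan,ash}; G7={pine,cedar}).
Every remaining block overlaps one of these, and no 5 of the listed blocks are pairwise disjoint, so 4 is the maximum.

4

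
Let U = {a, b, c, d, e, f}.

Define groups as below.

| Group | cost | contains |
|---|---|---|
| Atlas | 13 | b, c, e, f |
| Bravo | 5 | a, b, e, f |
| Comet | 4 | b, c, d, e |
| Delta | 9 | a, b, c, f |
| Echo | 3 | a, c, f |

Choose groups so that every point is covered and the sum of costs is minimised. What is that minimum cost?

7

Comet, Echo together cover every point (Comet ∪ Echo = {a, b, c, d, e, f}); total cost 4 + 3 = 7.
No covering selection has total cost below 7.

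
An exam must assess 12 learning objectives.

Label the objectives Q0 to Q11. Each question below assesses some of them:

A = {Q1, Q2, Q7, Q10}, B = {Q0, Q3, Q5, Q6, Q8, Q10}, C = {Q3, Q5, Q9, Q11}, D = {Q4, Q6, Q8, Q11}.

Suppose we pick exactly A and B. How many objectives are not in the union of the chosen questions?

3

Union of A, B = {Q0, Q1, Q2, Q3, Q5, Q6, Q7, Q8, Q10}.
Not covered: Q4, Q9, Q11 — 3 objectives.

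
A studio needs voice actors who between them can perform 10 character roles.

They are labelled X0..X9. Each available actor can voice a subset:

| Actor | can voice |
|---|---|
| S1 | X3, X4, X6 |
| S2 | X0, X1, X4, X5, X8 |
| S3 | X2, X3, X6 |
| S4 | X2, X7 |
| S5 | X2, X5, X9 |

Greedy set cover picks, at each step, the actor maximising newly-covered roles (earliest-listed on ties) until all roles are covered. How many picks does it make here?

4

Greedy: pick S2 (covers 5 new) → pick S3 (covers 3 new) → pick S4 (covers 1 new) → pick S5 (covers 1 new). Total picks: 4.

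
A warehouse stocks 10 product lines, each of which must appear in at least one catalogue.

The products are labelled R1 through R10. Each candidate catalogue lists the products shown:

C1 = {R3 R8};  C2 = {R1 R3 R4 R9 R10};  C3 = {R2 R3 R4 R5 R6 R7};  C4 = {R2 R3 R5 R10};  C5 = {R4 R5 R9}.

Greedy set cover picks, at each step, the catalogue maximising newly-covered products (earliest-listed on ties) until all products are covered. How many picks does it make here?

Greedy: pick C3 (covers 6 new) → pick C2 (covers 3 new) → pick C1 (covers 1 new). Total picks: 3.

3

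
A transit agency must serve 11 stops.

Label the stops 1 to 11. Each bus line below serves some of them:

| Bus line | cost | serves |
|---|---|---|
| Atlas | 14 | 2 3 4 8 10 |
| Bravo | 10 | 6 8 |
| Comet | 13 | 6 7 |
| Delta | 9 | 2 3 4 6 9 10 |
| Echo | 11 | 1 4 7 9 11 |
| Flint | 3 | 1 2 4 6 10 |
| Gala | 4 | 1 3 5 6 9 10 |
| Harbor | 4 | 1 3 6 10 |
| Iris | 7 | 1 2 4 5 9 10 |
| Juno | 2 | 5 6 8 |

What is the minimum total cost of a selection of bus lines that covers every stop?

Echo, Flint, Gala, Juno together cover every stop (Echo ∪ Flint ∪ Gala ∪ Juno = {1, 2, 3, 4, 5, 6, 7, 8, 9, 10, 11}); total cost 11 + 3 + 4 + 2 = 20.
No covering selection has total cost below 20.

20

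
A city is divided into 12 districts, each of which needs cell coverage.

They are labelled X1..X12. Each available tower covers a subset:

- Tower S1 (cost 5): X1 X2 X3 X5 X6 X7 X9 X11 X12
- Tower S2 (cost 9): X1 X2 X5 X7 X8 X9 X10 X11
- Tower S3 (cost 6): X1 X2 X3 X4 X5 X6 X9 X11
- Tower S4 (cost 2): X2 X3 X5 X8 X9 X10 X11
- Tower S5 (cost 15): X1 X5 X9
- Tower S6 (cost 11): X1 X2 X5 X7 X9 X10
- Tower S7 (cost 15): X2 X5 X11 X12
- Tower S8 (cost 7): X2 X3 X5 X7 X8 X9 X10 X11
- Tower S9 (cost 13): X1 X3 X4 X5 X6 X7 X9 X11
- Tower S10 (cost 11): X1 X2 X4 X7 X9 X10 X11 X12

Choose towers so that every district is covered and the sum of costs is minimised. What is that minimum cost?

S1, S3, S4 together cover every district (S1 ∪ S3 ∪ S4 = {X1, X2, X3, X4, X5, X6, X7, X8, X9, X10, X11, X12}); total cost 5 + 6 + 2 = 13.
No covering selection has total cost below 13.

13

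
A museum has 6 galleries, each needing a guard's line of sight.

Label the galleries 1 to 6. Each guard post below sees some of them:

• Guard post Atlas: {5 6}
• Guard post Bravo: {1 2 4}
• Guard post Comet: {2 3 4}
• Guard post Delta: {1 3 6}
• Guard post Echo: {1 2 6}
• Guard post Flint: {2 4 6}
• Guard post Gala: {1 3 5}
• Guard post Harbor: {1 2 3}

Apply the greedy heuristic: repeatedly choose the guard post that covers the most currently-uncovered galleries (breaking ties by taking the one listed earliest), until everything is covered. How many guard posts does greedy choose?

3

Greedy: pick Bravo (covers 3 new) → pick Atlas (covers 2 new) → pick Comet (covers 1 new). Total picks: 3.
(The true minimum cover uses only 2 guard posts, so greedy is not optimal here.)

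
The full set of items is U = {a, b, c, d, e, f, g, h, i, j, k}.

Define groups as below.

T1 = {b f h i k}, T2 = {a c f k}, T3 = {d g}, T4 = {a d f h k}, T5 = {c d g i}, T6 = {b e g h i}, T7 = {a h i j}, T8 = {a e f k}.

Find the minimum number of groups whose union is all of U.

Take {T2, T5, T6, T7}. Their union is {a, b, c, d, e, f, g, h, i, j, k}, which is all 11 items.
Only T7 contains j, so T7 is forced; the remaining 7 items need at least 3 more groups (each remaining group adds at most 3) — so at least 4 groups are needed, and 4 is optimal.

4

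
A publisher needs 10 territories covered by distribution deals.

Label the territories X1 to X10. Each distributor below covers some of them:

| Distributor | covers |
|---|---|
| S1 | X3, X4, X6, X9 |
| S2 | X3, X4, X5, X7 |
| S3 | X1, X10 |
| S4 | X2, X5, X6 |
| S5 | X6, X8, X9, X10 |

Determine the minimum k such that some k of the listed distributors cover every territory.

4

Take {S2, S3, S4, S5}. Their union is {X1, X2, X3, X4, X5, X6, X7, X8, X9, X10}, which is all 10 territories.
Only S4 contains X2, so S4 is forced; the remaining 7 territories need at least 3 more distributors (each remaining distributor adds at most 3) — so at least 4 distributors are needed, and 4 is optimal.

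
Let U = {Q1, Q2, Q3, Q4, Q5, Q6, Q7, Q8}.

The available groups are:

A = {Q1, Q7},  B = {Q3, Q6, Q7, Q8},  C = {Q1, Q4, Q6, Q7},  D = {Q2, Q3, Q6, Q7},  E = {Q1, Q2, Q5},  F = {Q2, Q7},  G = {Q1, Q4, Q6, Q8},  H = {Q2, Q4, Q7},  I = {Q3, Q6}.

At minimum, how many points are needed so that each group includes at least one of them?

3

T = {Q1, Q2, Q6} meets every group (each contains at least one member of T), and |T| = 3.
No choice of 2 points meets every group, so 3 is the minimum.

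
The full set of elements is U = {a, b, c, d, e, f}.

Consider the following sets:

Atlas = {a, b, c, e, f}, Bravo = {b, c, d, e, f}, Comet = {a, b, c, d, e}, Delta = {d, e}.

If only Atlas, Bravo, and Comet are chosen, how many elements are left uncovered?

0

Union of Atlas, Bravo, Comet = {a, b, c, d, e, f} — that's every element, so 0 are uncovered.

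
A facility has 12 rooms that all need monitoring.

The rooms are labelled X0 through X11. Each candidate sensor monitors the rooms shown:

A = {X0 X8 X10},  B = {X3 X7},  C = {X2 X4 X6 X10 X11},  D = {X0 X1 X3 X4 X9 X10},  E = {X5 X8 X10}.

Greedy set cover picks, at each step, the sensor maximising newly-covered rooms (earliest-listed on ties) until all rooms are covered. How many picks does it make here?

4

Greedy: pick D (covers 6 new) → pick C (covers 3 new) → pick E (covers 2 new) → pick B (covers 1 new). Total picks: 4.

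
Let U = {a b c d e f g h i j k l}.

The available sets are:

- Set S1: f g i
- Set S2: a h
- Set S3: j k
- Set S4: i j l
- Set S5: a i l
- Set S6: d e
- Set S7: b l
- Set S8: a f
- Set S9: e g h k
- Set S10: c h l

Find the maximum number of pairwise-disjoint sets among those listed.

5

S1, S2, S3, S6, S7 are pairwise disjoint (S1={f,g,i}; S2={a,h}; S3={j,k}; S6={d,e}; S7={b,l}).
Every remaining set overlaps one of these, and no 6 of the listed sets are pairwise disjoint, so 5 is the maximum.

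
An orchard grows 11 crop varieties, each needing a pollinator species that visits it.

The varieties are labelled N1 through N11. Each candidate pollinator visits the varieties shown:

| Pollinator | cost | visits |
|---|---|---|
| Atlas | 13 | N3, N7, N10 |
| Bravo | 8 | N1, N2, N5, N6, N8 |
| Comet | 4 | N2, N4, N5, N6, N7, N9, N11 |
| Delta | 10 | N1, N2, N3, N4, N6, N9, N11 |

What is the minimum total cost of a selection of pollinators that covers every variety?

Atlas, Bravo, Comet together cover every variety (Atlas ∪ Bravo ∪ Comet = {N1, N2, N3, N4, N5, N6, N7, N8, N9, N10, N11}); total cost 13 + 8 + 4 = 25.
No covering selection has total cost below 25.

25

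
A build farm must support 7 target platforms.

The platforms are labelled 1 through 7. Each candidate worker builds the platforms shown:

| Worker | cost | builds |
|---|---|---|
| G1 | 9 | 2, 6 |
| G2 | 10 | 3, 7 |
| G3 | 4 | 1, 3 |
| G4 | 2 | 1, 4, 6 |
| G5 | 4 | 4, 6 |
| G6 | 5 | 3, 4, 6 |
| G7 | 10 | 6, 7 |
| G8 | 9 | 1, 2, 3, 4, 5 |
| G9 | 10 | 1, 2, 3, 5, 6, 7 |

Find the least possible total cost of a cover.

12

G4, G9 together cover every platform (G4 ∪ G9 = {1, 2, 3, 4, 5, 6, 7}); total cost 2 + 10 = 12.
No covering selection has total cost below 12.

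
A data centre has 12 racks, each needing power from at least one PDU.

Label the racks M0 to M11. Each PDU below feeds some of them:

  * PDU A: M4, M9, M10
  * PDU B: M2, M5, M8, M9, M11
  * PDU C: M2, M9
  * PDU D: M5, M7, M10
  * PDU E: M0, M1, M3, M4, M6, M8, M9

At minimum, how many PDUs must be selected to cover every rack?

Take {B, D, E}. Their union is {M0, M1, M2, M3, M4, M5, M6, M7, M8, M9, M10, M11}, which is all 12 racks.
Only E contains M0, so E is forced; the remaining 5 racks need at least 2 more PDUs (each remaining PDU adds at most 3) — so at least 3 PDUs are needed, and 3 is optimal.

3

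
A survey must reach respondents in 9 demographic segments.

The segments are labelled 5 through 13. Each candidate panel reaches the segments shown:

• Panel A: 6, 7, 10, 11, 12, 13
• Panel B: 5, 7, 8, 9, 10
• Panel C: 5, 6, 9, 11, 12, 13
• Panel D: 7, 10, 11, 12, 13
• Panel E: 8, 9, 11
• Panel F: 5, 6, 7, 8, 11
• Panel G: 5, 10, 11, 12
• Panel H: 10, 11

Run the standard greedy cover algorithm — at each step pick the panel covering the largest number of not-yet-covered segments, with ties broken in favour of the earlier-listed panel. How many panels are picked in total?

Greedy: pick A (covers 6 new) → pick B (covers 3 new). Total picks: 2.

2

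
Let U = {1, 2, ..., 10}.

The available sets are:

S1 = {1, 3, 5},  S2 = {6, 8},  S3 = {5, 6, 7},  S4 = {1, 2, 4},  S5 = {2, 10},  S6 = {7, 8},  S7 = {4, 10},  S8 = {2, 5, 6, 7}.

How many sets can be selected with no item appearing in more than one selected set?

3

S1, S6, S7 are pairwise disjoint (S1={1,3,5}; S6={7,8}; S7={4,10}).
Every remaining set overlaps one of these, and no 4 of the listed sets are pairwise disjoint, so 3 is the maximum.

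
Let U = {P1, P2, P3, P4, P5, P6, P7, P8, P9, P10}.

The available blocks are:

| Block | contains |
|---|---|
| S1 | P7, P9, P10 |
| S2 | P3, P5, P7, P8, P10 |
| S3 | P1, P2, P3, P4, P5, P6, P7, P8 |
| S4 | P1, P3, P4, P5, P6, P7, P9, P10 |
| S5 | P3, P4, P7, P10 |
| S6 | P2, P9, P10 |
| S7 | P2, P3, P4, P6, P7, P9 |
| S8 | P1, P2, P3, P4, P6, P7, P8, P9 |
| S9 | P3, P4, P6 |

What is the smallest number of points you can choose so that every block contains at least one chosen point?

2

Take H = {P3, P9}. Each listed block contains at least one of these, so H is a hitting set of size 2.
The blocks S6, S9 are pairwise disjoint, so any hitting set needs a separate point for each — at least 2. Hence 2 is optimal.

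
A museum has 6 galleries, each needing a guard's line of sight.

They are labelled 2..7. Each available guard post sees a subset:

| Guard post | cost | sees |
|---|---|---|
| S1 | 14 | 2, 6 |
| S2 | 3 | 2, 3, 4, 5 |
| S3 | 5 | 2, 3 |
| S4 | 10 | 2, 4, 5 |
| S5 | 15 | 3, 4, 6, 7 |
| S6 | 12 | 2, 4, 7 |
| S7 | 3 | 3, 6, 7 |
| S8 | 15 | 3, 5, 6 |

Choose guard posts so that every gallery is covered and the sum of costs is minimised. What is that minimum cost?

6

S2, S7 together cover every gallery (S2 ∪ S7 = {2, 3, 4, 5, 6, 7}); total cost 3 + 3 = 6.
No covering selection has total cost below 6.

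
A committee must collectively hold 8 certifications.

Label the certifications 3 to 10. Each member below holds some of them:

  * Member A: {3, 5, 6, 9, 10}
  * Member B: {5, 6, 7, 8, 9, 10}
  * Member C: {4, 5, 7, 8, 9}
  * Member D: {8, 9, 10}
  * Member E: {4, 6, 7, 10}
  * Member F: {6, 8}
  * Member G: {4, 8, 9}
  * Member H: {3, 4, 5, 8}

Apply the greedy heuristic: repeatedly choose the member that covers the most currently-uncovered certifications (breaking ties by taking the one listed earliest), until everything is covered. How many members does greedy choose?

2

Greedy: pick B (covers 6 new) → pick H (covers 2 new). Total picks: 2.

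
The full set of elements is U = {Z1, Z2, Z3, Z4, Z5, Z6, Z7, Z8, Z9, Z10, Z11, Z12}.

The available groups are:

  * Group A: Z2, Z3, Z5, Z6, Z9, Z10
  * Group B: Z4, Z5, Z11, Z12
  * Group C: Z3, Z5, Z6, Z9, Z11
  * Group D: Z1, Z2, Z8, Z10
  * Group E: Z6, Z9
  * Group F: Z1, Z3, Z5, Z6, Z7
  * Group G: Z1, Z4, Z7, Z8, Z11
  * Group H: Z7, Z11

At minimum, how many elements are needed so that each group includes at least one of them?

3

T = {Z2, Z6, Z11} meets every group (each contains at least one member of T), and |T| = 3.
The groups B, D, E are pairwise disjoint, so any hitting set needs a separate element for each — at least 3. Hence 3 is optimal.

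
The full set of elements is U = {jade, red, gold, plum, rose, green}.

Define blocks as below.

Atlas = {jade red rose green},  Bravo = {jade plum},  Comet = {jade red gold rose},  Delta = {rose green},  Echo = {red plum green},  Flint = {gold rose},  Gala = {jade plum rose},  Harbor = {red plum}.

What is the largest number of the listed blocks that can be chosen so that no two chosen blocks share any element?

Bravo, Delta are pairwise disjoint (Bravo={jade,plum}; Delta={rose,green}).
Every remaining block overlaps one of these, and no 3 of the listed blocks are pairwise disjoint, so 2 is the maximum.

2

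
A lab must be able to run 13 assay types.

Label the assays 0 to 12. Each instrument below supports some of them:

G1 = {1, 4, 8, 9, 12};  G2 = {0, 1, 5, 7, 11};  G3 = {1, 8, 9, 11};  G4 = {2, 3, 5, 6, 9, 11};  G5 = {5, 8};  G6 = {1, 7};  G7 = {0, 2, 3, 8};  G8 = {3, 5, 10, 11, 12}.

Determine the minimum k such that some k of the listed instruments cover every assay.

4

Take {G1, G2, G4, G8}. Their union is {0, 1, 2, 3, 4, 5, 6, 7, 8, 9, 10, 11, 12}, which is all 13 assays.
No 3 of the 8 instruments cover everything (all 56 combinations miss at least one assay), so 4 is optimal.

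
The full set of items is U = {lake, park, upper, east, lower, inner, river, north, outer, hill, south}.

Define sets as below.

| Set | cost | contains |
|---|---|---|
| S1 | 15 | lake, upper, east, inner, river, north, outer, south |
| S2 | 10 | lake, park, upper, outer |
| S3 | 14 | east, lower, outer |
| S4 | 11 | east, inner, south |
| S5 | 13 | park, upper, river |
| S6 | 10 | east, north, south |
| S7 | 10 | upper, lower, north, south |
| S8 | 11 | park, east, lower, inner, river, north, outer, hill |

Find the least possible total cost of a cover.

S1, S8 together cover every item (S1 ∪ S8 = {lake, park, upper, east, lower, inner, river, north, outer, hill, south}); total cost 15 + 11 = 26.
No covering selection has total cost below 26.

26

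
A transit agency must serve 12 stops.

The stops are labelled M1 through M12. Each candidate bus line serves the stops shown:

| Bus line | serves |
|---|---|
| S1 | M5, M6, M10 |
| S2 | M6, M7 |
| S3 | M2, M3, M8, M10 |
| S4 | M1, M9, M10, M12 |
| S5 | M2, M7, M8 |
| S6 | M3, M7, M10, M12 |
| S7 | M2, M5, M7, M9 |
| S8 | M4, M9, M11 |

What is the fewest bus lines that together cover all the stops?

5

Take {S2, S3, S4, S7, S8}. Their union is {M1, M2, M3, M4, M5, M6, M7, M8, M9, M10, M11, M12}, which is all 12 stops.
No 4 of the 8 bus lines cover everything (all 70 combinations miss at least one stop), so 5 is optimal.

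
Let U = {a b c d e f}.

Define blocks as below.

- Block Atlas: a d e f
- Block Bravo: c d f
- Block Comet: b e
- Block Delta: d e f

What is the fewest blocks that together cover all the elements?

Atlas, Bravo, and Comet cover everything between them: the union {a, b, c, d, e, f} is all of U.
Only Atlas contains a, so Atlas is forced; the remaining 2 elements need at least 2 more blocks (each remaining block adds at most 1) — so at least 3 blocks are needed, and 3 is optimal.

3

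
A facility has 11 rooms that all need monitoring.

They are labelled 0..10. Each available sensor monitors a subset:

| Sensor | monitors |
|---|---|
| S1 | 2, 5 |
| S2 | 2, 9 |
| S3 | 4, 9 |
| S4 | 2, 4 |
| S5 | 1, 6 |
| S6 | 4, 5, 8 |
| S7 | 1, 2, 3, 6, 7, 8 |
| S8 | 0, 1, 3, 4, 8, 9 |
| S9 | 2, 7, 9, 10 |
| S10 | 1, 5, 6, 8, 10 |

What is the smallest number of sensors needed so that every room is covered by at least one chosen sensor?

S8 and S9 and S10 together: S8 ∪ S9 ∪ S10 = {0, 1, 2, 3, 4, 5, 6, 7, 8, 9, 10} — every room is covered.
Only S8 contains 0, so S8 is forced; the remaining 5 rooms need at least 2 more sensors (each remaining sensor adds at most 3) — so at least 3 sensors are needed, and 3 is optimal.

3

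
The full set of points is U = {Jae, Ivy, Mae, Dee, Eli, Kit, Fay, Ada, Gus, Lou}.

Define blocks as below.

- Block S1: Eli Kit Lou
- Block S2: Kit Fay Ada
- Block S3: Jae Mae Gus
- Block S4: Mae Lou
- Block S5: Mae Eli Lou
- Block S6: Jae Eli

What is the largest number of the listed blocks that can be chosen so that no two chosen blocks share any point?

3

S2, S4, S6 are pairwise disjoint (S2={Kit,Fay,Ada}; S4={Mae,Lou}; S6={Jae,Eli}).
Every remaining block overlaps one of these, and no 4 of the listed blocks are pairwise disjoint, so 3 is the maximum.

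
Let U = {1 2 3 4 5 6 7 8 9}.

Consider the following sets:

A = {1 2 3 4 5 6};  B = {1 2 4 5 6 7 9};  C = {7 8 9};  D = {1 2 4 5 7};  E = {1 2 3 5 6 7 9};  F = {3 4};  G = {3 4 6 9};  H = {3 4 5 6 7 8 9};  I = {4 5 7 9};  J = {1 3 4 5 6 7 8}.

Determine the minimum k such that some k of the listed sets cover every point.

E and H cover everything between them: the union {1, 2, 3, 4, 5, 6, 7, 8, 9} is all of U.
No single set has all 9 points (the largest, B, has 7), so 2 is optimal.

2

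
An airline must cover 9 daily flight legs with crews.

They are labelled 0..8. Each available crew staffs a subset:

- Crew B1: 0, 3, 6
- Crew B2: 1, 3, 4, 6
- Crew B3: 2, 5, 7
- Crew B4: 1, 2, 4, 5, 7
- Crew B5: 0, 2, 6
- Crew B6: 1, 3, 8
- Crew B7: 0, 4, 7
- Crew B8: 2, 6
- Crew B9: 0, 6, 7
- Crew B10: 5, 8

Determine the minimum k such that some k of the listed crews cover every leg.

3

Take {B1, B4, B10}. Their union is {0, 1, 2, 3, 4, 5, 6, 7, 8}, which is all 9 legs.
No 2 of the 10 crews cover everything (all 45 combinations miss at least one leg), so 3 is optimal.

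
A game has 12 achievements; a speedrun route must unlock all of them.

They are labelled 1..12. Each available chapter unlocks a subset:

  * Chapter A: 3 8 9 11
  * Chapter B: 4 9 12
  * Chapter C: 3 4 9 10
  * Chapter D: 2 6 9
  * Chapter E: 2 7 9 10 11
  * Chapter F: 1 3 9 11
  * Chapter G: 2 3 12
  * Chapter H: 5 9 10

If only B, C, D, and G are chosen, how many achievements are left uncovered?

Union of B, C, D, G = {2, 3, 4, 6, 9, 10, 12}.
Not covered: 1, 5, 7, 8, 11 — 5 achievements.

5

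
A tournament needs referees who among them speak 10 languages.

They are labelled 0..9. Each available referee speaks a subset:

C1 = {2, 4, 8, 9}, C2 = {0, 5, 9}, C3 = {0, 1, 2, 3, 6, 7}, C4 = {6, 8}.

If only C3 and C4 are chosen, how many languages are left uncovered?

3

Union of C3, C4 = {0, 1, 2, 3, 6, 7, 8}.
Not covered: 4, 5, 9 — 3 languages.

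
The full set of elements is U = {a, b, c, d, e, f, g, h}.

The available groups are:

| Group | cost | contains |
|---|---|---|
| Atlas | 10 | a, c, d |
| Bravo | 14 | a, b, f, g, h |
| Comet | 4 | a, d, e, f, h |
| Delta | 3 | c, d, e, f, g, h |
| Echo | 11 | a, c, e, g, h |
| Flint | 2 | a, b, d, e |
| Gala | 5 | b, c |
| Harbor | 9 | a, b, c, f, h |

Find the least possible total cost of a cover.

5

Delta, Flint together cover every element (Delta ∪ Flint = {a, b, c, d, e, f, g, h}); total cost 3 + 2 = 5.
No covering selection has total cost below 5.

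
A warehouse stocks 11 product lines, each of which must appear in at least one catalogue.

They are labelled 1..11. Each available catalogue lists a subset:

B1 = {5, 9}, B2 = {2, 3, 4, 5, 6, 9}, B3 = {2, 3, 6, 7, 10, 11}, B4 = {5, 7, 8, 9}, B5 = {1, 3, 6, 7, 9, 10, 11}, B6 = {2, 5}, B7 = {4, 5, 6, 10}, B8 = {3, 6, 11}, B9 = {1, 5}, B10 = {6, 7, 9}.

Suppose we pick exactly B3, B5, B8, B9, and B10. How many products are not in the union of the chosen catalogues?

2

Union of B3, B5, B8, B9, B10 = {1, 2, 3, 5, 6, 7, 9, 10, 11}.
Not covered: 4, 8 — 2 products.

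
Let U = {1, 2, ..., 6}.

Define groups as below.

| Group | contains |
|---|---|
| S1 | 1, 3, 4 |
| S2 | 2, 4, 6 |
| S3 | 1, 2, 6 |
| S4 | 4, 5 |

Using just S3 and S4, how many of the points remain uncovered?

1

Union of S3, S4 = {1, 2, 4, 5, 6}.
Not covered: 3 — 1 point.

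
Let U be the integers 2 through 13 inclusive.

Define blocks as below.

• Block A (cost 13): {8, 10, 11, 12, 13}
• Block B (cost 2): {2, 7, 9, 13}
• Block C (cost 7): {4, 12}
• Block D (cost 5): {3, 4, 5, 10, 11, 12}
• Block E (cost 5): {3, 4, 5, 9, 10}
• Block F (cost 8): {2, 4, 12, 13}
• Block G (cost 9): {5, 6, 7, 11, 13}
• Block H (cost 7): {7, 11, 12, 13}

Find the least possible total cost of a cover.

29

A, B, E, G together cover every point (A ∪ B ∪ E ∪ G = {2, 3, 4, 5, 6, 7, 8, 9, 10, 11, 12, 13}); total cost 13 + 2 + 5 + 9 = 29.
No covering selection has total cost below 29.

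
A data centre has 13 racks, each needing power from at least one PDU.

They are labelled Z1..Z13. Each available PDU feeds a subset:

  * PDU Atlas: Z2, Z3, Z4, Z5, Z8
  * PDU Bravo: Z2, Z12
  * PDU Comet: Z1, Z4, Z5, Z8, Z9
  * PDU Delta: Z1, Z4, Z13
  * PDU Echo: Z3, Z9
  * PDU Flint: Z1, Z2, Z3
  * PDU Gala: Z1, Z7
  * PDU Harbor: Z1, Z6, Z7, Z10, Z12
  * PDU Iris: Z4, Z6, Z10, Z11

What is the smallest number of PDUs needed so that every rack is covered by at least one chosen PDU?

Comet and Delta and Flint and Harbor and Iris together: Comet ∪ Delta ∪ Flint ∪ Harbor ∪ Iris = {Z1, Z2, Z3, Z4, Z5, Z6, Z7, Z8, Z9, Z10, Z11, Z12, Z13} — every rack is covered.
No 4 of the 9 PDUs cover everything (all 126 combinations miss at least one rack), so 5 is optimal.

5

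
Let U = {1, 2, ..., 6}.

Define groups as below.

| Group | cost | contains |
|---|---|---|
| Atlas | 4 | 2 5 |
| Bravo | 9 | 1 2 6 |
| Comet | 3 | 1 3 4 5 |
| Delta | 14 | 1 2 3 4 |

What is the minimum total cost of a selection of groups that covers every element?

12

Bravo, Comet together cover every element (Bravo ∪ Comet = {1, 2, 3, 4, 5, 6}); total cost 9 + 3 = 12.
The greedy pick Comet, Atlas, Bravo costs 16; no covering selection beats 12.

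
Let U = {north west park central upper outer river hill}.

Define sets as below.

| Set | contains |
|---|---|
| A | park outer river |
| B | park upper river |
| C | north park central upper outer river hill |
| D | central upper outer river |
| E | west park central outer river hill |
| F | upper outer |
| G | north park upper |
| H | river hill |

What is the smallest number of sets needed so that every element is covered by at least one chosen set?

E and G together: E ∪ G = {north, west, park, central, upper, outer, river, hill} — every element is covered.
No single set has all 8 elements (the largest, C, has 7), so 2 is optimal.

2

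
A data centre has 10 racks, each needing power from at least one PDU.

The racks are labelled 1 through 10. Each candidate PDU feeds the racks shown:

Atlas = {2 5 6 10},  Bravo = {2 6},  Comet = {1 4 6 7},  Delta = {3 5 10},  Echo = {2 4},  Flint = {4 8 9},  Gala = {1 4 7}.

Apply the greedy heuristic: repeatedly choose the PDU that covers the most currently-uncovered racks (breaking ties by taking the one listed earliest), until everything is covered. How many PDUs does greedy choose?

Greedy: pick Atlas (covers 4 new) → pick Comet (covers 3 new) → pick Flint (covers 2 new) → pick Delta (covers 1 new). Total picks: 4.

4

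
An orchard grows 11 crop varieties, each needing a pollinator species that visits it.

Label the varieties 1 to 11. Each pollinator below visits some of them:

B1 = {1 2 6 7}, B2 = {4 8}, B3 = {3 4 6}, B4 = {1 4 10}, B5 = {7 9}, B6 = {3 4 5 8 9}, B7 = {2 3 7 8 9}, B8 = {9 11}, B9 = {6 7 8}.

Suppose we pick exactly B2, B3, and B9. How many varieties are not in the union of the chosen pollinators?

6

Union of B2, B3, B9 = {3, 4, 6, 7, 8}.
Not covered: 1, 2, 5, 9, 10, 11 — 6 varieties.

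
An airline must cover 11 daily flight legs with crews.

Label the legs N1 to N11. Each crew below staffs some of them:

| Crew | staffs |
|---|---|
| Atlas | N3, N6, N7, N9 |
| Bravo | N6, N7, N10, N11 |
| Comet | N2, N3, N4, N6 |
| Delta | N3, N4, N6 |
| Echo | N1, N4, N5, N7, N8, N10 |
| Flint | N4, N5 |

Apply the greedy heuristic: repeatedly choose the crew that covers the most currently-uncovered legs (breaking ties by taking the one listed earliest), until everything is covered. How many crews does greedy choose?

4

Greedy: pick Echo (covers 6 new) → pick Atlas (covers 3 new) → pick Bravo (covers 1 new) → pick Comet (covers 1 new). Total picks: 4.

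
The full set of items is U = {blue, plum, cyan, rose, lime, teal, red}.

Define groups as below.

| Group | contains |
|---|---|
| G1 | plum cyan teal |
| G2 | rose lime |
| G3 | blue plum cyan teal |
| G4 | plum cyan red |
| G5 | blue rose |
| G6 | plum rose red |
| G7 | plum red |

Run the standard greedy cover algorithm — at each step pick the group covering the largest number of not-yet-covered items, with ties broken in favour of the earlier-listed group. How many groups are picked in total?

Greedy: pick G3 (covers 4 new) → pick G2 (covers 2 new) → pick G4 (covers 1 new). Total picks: 3.

3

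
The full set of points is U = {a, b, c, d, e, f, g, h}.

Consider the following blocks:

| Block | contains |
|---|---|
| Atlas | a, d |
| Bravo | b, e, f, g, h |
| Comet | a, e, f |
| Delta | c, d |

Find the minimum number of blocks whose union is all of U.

Bravo and Comet and Delta together: Bravo ∪ Comet ∪ Delta = {a, b, c, d, e, f, g, h} — every point is covered.
Only Bravo contains b, so Bravo is forced; the remaining 3 points need at least 2 more blocks (each remaining block adds at most 2) — so at least 3 blocks are needed, and 3 is optimal.

3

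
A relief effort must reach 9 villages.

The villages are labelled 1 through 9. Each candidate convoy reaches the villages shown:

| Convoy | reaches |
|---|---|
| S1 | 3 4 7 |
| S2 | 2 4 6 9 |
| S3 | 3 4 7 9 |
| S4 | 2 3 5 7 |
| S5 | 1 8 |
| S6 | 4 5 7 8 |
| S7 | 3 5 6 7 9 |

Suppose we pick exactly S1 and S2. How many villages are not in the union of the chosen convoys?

Union of S1, S2 = {2, 3, 4, 6, 7, 9}.
Not covered: 1, 5, 8 — 3 villages.

3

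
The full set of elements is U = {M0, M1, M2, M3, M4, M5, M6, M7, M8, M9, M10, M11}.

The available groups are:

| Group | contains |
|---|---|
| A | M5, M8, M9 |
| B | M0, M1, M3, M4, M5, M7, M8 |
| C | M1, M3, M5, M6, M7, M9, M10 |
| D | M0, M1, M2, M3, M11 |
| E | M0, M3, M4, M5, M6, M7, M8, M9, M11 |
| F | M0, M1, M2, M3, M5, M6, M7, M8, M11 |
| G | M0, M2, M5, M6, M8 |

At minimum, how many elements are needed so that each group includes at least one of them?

Take H = {M3, M5}. Each listed group contains at least one of these, so H is a hitting set of size 2.
The groups A, D are pairwise disjoint, so any hitting set needs a separate element for each — at least 2. Hence 2 is optimal.

2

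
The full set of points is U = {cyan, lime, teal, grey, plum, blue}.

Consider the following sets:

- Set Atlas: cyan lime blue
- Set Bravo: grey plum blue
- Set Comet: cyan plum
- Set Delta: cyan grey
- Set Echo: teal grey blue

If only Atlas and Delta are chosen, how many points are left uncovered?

2

Union of Atlas, Delta = {cyan, lime, grey, blue}.
Not covered: teal, plum — 2 points.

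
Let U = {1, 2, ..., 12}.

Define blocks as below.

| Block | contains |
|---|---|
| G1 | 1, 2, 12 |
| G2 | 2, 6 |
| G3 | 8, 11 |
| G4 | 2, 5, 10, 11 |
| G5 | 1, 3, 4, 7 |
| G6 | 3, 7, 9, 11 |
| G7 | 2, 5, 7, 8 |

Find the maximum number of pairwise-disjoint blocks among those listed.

G2, G3, G5 are pairwise disjoint (G2={2,6}; G3={8,11}; G5={1,3,4,7}).
Every remaining block overlaps one of these, and no 4 of the listed blocks are pairwise disjoint, so 3 is the maximum.

3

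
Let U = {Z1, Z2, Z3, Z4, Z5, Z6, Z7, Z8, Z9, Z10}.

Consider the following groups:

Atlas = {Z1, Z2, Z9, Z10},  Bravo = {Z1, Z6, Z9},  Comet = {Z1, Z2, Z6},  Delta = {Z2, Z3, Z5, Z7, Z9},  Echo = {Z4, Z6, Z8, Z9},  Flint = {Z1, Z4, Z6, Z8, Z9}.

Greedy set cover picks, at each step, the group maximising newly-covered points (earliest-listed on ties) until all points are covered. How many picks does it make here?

Greedy: pick Delta (covers 5 new) → pick Flint (covers 4 new) → pick Atlas (covers 1 new). Total picks: 3.

3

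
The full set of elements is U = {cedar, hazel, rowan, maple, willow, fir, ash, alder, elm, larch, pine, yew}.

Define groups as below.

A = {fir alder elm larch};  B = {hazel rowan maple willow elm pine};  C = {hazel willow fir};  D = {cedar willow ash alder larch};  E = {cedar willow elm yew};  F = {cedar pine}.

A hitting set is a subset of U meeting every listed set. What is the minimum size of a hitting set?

Take H = {cedar, willow, alder}. Each listed group contains at least one of these, so H is a hitting set of size 3.
No choice of 2 elements meets every group, so 3 is the minimum.

3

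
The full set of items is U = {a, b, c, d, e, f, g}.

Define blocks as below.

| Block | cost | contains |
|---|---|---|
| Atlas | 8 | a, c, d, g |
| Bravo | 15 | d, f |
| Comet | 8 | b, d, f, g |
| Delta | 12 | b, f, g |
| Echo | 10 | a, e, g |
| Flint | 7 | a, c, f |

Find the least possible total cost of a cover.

25

Comet, Echo, Flint together cover every item (Comet ∪ Echo ∪ Flint = {a, b, c, d, e, f, g}); total cost 8 + 10 + 7 = 25.
The greedy pick Atlas, Comet, Echo costs 26; no covering selection beats 25.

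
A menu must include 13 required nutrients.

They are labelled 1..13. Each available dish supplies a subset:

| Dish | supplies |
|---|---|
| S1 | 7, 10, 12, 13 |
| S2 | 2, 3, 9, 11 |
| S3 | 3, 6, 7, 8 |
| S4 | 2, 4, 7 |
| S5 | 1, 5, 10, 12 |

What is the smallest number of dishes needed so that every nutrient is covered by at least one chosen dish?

S1 and S2 and S3 and S4 and S5 together: S1 ∪ S2 ∪ S3 ∪ S4 ∪ S5 = {1, 2, 3, 4, 5, 6, 7, 8, 9, 10, 11, 12, 13} — every nutrient is covered.
No 4 of the 5 dishes cover everything (all 5 combinations miss at least one nutrient), so 5 is optimal.

5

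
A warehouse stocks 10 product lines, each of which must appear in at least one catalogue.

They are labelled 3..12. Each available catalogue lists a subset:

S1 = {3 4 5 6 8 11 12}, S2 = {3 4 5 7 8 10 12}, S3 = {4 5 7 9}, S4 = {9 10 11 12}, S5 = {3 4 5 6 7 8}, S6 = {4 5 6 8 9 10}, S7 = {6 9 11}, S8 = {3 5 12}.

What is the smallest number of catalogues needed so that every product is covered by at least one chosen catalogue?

S2 and S7 together: S2 ∪ S7 = {3, 4, 5, 6, 7, 8, 9, 10, 11, 12} — every product is covered.
No single catalogue has all 10 products (the largest, S1, has 7), so 2 is optimal.

2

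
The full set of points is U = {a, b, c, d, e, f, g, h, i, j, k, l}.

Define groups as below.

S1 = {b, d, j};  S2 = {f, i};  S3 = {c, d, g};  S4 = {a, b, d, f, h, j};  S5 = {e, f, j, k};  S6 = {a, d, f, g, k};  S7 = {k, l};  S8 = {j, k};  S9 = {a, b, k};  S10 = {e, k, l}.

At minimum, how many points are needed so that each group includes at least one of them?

3

The 3 points {d, i, k} hit every group.
The groups S1, S2, S10 are pairwise disjoint, so any hitting set needs a separate point for each — at least 3. Hence 3 is optimal.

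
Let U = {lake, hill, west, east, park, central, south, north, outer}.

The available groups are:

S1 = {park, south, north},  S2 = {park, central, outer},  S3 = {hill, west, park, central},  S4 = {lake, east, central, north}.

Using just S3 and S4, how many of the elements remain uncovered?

Union of S3, S4 = {lake, hill, west, east, park, central, north}.
Not covered: south, outer — 2 elements.

2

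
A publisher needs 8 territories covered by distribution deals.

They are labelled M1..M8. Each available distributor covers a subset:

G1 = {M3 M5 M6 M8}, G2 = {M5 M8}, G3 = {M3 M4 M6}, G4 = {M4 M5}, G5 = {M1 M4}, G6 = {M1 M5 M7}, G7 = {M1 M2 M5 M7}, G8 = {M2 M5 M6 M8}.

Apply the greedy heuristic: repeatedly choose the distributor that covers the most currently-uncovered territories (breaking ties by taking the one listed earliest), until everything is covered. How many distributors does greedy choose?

3

Greedy: pick G1 (covers 4 new) → pick G7 (covers 3 new) → pick G3 (covers 1 new). Total picks: 3.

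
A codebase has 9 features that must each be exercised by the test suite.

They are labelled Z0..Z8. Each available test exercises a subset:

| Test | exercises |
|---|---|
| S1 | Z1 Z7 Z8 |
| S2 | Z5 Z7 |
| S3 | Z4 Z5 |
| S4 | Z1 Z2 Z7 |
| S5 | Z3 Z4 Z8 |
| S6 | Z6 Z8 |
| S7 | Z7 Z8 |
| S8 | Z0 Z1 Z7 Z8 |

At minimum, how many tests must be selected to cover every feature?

S2 and S4 and S5 and S6 and S8 together: S2 ∪ S4 ∪ S5 ∪ S6 ∪ S8 = {Z0, Z1, Z2, Z3, Z4, Z5, Z6, Z7, Z8} — every feature is covered.
No 4 of the 8 tests cover everything (all 70 combinations miss at least one feature), so 5 is optimal.

5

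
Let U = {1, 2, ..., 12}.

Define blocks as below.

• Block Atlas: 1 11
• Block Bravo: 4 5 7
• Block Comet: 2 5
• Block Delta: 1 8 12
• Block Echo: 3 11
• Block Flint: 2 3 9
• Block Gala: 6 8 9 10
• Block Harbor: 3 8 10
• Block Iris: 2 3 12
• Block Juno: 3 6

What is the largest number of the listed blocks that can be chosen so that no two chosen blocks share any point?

Atlas, Bravo, Gala, Iris are pairwise disjoint (Atlas={1,11}; Bravo={4,5,7}; Gala={6,8,9,10}; Iris={2,3,12}).
Every remaining block overlaps one of these, and no 5 of the listed blocks are pairwise disjoint, so 4 is the maximum.

4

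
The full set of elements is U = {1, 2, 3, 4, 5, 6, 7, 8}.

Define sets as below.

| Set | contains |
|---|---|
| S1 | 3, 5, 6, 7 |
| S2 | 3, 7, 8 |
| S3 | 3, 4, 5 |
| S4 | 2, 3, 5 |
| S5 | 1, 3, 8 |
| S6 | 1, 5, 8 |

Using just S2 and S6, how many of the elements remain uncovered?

Union of S2, S6 = {1, 3, 5, 7, 8}.
Not covered: 2, 4, 6 — 3 elements.

3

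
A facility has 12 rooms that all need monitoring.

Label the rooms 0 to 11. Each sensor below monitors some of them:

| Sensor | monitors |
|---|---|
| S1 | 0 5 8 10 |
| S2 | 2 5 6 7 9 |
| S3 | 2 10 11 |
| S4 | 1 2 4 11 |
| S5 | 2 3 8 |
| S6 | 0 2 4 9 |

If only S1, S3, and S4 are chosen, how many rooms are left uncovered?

4

Union of S1, S3, S4 = {0, 1, 2, 4, 5, 8, 10, 11}.
Not covered: 3, 6, 7, 9 — 4 rooms.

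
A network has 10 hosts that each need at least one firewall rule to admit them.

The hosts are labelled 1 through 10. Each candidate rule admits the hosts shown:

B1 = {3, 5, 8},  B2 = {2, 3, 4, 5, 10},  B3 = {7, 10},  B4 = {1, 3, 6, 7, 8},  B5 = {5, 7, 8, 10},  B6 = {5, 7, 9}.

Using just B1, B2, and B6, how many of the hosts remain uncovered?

Union of B1, B2, B6 = {2, 3, 4, 5, 7, 8, 9, 10}.
Not covered: 1, 6 — 2 hosts.

2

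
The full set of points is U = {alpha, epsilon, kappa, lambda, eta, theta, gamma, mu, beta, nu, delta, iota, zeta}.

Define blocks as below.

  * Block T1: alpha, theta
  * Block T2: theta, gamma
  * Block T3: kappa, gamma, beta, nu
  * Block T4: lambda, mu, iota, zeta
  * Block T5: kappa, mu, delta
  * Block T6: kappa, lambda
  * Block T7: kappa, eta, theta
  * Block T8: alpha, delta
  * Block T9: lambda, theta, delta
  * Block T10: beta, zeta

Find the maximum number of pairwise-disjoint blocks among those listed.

T2, T6, T8, T10 are pairwise disjoint (T2={theta,gamma}; T6={kappa,lambda}; T8={alpha,delta}; T10={beta,zeta}).
Every remaining block overlaps one of these, and no 5 of the listed blocks are pairwise disjoint, so 4 is the maximum.

4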